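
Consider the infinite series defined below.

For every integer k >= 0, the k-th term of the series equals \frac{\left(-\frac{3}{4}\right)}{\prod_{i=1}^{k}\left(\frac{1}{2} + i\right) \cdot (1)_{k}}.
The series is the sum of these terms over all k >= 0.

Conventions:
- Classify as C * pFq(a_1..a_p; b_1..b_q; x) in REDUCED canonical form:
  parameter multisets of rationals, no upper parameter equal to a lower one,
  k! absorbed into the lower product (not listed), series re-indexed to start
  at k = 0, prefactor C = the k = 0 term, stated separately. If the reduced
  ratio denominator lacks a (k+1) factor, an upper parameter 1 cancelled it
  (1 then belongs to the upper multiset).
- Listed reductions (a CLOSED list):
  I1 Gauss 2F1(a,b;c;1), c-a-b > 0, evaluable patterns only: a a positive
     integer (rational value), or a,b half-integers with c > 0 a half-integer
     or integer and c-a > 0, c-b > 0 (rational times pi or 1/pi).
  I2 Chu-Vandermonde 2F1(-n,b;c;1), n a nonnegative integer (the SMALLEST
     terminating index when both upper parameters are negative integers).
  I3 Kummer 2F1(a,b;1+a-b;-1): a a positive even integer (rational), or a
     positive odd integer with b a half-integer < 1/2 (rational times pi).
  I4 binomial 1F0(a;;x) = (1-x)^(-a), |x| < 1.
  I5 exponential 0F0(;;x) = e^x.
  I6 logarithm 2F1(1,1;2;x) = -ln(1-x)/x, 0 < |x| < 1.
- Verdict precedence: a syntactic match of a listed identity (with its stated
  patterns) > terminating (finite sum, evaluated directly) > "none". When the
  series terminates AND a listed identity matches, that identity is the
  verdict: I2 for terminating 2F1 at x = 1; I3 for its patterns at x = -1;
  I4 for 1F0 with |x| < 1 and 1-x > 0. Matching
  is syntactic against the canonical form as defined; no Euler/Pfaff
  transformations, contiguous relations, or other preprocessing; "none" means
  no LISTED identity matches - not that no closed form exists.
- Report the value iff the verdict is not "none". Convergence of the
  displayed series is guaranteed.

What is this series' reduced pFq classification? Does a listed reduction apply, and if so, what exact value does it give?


At argument 1: a 0F1 with upper {-}, lower {\frac{3}{2}}, scaled by C = -\frac{3}{4}. Verdict: none - at argument 1 the multisets {-} ; {\frac{3}{2}} match no listed identity.

Key step: t_0 = -\frac{3}{4} here, and (1)_k (prefactor -3/4) is k! itself.
Term ratio: r(k) = 1 * 1 / [(k+\frac{3}{2}) (k+1)] - rational in k, leading ratio 1; with t_0 = -\frac{3}{4}, classification follows.


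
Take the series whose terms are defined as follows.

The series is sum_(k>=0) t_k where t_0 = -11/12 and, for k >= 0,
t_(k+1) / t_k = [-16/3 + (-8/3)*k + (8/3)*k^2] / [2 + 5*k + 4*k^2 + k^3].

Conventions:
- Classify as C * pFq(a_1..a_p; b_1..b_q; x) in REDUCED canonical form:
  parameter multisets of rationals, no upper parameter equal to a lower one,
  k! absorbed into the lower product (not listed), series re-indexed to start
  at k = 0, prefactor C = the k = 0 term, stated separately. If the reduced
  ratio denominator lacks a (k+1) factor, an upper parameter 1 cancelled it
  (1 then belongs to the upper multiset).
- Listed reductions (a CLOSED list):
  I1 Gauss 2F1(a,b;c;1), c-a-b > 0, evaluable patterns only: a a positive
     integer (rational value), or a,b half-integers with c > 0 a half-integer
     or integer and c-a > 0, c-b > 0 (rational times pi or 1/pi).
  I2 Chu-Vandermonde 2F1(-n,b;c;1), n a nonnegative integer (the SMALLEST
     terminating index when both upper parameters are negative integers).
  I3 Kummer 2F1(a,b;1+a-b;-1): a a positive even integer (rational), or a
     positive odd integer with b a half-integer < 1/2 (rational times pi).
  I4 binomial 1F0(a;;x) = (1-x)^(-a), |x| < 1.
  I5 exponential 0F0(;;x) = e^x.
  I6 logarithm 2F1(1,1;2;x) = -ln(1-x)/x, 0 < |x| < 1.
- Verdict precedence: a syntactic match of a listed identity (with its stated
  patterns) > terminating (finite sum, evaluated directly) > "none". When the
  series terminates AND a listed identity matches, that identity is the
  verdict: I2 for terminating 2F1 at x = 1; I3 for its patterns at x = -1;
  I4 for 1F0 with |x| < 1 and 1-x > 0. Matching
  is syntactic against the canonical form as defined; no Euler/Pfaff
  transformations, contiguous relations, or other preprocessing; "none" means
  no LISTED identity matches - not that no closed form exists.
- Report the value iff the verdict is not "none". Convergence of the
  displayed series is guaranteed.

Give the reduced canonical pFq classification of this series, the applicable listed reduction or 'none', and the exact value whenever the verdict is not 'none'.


x = 8/3 here; the reduced form reads 1F1, upper {-2}, lower {2}, C = -11/12. Verdict: terminating - the sum ends at index 2 because -2 is a negative integer; exact evaluation follows. Hence: 143/324.

Structural cue: t_0 = -11/12 here, and the parameter 1 appears in both the upper and lower lists and cancels.
Step ratio: r(k) = (8/3) * (k-2) / [(k+2) (k+1)] - poly over poly, x = (8/3) from leading terms; C = -11/12 at k = 0.


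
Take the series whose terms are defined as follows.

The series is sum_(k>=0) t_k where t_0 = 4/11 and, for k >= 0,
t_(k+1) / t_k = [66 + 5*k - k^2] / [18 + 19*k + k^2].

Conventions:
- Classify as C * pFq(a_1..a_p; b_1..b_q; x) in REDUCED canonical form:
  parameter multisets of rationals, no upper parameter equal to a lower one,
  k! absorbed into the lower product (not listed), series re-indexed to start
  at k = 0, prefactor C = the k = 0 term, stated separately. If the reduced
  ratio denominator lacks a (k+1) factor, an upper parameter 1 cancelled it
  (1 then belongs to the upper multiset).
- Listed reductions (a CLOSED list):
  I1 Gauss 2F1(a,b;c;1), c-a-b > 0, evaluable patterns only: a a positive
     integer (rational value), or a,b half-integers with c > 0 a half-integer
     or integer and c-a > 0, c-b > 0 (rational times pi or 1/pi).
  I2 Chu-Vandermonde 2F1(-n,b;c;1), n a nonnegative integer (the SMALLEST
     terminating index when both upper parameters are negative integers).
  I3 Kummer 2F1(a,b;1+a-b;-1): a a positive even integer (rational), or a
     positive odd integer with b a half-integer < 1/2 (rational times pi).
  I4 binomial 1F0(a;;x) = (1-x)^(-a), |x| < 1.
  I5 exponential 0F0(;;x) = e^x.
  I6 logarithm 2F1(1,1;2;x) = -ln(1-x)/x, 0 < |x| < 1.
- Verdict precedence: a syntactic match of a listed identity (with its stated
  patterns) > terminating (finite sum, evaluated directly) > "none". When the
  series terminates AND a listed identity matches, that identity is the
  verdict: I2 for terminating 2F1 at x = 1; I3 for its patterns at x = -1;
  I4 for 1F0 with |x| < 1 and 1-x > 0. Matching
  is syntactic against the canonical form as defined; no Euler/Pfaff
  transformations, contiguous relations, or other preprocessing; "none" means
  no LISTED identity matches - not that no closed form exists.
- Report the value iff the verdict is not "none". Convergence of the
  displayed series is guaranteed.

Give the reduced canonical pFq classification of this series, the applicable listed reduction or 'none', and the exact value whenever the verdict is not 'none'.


Canonical form: C = 4/11 times 2F1 with upper {-11, 6}, lower {18}, x = -1. Verdict: Kummer's theorem (I3) matches (x = -1; c = 18 equals 1+a-b for upper {-11, 6}: listed pattern). Hence: 136/11.

The tell: with t_0 = 4/11, roots of the ratio polynomials (C = 4/11) are the negated parameters.
Ratio: r(k) = (-1) * (k-11) (k+6) / [(k+18) (k+1)] - rational in k, leading ratio (-1); with t_0 = 4/11, classification follows.


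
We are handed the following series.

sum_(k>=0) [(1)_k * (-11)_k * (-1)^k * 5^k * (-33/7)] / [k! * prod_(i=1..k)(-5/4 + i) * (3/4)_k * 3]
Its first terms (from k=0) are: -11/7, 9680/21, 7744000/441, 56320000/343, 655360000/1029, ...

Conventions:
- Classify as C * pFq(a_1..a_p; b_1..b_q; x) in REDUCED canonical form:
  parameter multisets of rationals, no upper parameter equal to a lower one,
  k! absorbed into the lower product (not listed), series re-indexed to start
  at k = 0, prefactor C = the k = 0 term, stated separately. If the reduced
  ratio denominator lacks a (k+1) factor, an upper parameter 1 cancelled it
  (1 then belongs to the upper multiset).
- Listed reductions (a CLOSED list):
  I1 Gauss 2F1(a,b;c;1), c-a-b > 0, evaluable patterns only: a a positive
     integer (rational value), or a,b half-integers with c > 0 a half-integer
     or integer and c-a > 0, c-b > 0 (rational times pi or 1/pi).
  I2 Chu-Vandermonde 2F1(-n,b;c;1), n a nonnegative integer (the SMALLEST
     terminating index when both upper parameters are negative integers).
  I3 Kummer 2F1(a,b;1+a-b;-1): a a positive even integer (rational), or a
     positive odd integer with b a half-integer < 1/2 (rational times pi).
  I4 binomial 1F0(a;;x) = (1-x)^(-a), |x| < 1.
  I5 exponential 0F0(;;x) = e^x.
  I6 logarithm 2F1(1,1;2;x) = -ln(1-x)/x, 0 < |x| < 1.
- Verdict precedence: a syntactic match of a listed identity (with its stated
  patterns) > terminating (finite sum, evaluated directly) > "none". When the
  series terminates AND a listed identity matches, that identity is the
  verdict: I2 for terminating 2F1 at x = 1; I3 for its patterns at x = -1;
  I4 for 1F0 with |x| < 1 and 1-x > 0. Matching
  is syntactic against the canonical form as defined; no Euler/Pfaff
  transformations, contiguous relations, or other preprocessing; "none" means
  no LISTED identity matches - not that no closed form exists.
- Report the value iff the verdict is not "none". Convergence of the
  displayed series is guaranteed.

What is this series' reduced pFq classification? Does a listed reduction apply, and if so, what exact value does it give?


The series (x = -5) is 2F2: upper {-11, 1}, lower {-1/4, 3/4}, prefactor -11/7. Verdict: terminating. (-11)_k vanishes past k = 11, leaving a 12-term sum, computed directly. Hence: 14265289038065920955474183/3001273541425464669.

Key observation: t_0 being -11/7, the lower running product (prefactor -11/7) is a rising factorial.
Adjacent-term ratio: r(k) = (-5) * (k-11) (k+1) / [(k-1/4) (k+3/4) (k+1)] ; factor over Q: parameters, x = (-5), and C = -11/7.


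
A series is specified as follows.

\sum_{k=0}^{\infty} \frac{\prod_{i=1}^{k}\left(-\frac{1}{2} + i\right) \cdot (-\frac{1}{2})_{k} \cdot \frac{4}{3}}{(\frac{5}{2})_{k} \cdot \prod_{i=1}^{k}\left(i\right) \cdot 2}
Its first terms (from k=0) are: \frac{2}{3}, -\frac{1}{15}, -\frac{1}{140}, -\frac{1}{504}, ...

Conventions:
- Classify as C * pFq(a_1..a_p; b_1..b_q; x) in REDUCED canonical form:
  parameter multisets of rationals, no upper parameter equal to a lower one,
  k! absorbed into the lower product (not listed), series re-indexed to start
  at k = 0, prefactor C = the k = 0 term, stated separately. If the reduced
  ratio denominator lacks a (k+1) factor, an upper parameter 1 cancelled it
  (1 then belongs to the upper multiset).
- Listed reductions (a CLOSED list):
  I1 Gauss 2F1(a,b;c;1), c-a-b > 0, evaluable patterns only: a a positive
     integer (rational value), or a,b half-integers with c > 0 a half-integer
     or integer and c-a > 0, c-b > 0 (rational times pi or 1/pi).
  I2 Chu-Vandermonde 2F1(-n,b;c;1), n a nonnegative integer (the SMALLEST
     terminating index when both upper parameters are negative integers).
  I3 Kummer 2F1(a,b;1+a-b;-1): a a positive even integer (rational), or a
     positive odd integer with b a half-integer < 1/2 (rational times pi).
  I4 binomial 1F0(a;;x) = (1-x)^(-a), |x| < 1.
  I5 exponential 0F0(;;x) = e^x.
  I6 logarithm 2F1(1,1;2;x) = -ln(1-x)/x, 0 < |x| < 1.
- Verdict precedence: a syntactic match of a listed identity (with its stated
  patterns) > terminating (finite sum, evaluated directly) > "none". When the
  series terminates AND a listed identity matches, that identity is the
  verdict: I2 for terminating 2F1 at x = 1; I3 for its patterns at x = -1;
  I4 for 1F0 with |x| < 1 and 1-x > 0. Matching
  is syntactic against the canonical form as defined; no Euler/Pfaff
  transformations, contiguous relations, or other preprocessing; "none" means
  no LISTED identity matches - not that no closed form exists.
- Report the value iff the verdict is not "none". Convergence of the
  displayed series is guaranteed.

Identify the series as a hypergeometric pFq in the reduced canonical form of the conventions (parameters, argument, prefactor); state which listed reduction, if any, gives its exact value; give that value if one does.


At argument 1: a 2F1 with upper {-\frac{1}{2}, \frac{1}{2}}, lower {\frac{5}{2}}, scaled by C = \frac{2}{3}. Verdict: the half-integer Gauss pattern (I1) fires (x = 1; upper {-\frac{1}{2}, \frac{1}{2}} half-integers, c = \frac{5}{2} in the evaluable pattern). Sum: \frac{3}{16} \cdot \pi.

The tell: t_0 being \frac{2}{3}, the product of the first k integers (prefactor 2/3) is k!.
Step ratio: r(k) = 1 * (k-\frac{1}{2}) (k+\frac{1}{2}) / [(k+\frac{5}{2}) (k+1)] - poly over poly, x = 1 from leading terms; C = \frac{2}{3} at k = 0.


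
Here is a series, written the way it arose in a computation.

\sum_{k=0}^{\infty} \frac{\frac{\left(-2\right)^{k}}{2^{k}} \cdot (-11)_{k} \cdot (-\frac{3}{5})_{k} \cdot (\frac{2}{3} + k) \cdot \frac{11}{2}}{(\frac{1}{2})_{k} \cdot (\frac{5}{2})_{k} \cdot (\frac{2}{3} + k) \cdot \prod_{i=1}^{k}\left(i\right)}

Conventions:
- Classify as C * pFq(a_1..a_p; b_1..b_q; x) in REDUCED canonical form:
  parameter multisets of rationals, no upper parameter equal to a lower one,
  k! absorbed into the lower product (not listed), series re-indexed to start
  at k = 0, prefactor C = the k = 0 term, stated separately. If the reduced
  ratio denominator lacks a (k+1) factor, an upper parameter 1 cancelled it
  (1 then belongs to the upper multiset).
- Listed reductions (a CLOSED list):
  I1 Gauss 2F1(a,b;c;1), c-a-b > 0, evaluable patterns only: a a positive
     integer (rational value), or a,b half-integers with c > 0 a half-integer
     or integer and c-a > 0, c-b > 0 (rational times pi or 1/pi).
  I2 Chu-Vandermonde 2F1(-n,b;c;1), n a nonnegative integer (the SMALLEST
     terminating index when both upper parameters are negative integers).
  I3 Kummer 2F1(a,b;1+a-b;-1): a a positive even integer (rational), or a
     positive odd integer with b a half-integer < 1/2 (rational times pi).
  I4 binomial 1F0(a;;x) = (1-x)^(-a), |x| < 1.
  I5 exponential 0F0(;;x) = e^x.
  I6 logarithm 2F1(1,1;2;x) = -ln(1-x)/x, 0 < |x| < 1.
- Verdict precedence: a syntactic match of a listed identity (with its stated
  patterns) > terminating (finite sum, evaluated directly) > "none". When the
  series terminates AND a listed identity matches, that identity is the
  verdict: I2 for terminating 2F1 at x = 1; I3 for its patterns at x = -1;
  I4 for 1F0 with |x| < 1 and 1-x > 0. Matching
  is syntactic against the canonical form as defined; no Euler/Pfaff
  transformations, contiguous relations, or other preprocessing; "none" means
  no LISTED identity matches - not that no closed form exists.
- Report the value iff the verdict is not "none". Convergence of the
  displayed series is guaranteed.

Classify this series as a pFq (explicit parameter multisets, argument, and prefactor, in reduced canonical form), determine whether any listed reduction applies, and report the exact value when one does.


This is \frac{11}{2} * 2F2(-11, -\frac{3}{5}; \frac{1}{2}, \frac{5}{2}; -1) in reduced canonical form. Verdict: terminating. With -11 upstairs the series is a 12-term polynomial sum; evaluated term by term. Its exact value is -\frac{274830645481897023297767}{6879431291198730468750}.

Key step: from the first term \frac{11}{2}: the product of the first k integers (prefactor 11/2) is k!.
Term ratio: r(k) = -1 * (k-11) (k-\frac{3}{5}) / [(k+\frac{1}{2}) (k+\frac{5}{2}) (k+1)] - poly over poly, x = -1 from leading terms; C = \frac{11}{2} at k = 0.


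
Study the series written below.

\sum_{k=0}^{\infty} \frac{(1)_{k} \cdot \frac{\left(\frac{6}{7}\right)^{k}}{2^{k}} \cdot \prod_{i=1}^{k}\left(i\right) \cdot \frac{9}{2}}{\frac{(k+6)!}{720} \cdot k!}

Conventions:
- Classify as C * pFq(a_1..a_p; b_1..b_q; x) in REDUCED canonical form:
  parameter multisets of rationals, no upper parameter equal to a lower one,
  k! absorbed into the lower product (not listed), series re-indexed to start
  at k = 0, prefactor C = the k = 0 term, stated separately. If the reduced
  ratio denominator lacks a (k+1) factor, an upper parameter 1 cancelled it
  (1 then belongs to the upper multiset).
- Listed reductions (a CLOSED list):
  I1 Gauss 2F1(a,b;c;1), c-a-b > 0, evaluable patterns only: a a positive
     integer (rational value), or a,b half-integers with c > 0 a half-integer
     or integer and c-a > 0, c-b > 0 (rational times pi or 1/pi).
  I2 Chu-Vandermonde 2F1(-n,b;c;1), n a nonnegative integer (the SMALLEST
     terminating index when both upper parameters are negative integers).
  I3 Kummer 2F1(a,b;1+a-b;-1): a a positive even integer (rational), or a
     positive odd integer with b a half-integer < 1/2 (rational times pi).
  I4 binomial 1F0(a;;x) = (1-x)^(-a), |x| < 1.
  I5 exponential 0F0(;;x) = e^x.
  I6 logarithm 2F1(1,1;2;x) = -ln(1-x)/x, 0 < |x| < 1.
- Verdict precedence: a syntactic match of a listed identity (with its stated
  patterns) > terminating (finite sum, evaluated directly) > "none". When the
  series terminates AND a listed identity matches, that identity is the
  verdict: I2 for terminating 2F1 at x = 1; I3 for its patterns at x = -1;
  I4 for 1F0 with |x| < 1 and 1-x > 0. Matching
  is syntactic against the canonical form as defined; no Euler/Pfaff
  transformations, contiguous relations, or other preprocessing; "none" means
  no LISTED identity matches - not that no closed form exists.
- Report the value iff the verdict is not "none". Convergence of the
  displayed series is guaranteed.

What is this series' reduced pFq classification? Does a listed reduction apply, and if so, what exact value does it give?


Classification (C = \frac{9}{2}): 2F1 with upper {1, 1}, lower {7}, argument x = \frac{3}{7}. Verdict: no listed reduction: x = \frac{3}{7} and upper {1, 1} fail every I1-I6 pattern.

First insight: t_0 = \frac{9}{2} here, and the running product (prefactor 9/2) telescopes to a rising factorial.
Step ratio: r(k) = \frac{3}{7} * (k+1) (k+1) / [(k+7) (k+1)] - rational in k, leading ratio \frac{3}{7}; with t_0 = \frac{9}{2}, classification follows.


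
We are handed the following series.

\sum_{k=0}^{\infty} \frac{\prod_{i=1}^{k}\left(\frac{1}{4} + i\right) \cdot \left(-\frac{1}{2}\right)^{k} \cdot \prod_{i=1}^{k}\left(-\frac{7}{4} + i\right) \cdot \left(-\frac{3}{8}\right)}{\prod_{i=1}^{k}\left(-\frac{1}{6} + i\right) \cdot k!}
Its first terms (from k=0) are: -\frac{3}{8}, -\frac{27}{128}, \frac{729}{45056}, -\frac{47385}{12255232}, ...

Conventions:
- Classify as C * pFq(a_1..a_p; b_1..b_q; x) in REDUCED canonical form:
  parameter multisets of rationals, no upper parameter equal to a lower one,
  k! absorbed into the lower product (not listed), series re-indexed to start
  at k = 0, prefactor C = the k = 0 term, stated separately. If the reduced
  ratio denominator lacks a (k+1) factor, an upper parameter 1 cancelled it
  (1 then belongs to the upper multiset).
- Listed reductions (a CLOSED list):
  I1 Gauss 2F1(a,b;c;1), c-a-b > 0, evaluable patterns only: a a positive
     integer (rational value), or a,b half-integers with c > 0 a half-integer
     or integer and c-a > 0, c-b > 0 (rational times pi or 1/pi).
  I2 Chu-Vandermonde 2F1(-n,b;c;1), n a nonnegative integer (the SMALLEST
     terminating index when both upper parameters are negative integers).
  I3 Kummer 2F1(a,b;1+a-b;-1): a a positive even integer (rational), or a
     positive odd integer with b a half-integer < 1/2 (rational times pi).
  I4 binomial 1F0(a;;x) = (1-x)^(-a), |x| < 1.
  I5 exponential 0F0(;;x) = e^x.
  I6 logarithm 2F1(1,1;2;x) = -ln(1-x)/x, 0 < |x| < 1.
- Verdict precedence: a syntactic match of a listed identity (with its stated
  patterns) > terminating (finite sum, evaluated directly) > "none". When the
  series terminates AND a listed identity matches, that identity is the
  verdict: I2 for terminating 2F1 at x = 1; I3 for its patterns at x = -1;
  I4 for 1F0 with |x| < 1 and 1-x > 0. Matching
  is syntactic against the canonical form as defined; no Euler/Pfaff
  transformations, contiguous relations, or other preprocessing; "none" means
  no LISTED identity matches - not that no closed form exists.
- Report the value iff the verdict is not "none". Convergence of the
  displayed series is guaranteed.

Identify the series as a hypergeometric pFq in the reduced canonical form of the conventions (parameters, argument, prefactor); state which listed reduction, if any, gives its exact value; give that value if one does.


With C = -\frac{3}{8}: the canonical form is 2F1(-\frac{3}{4}, \frac{5}{4}; \frac{5}{6}; -\frac{1}{2}). Verdict: none - at argument -\frac{1}{2} the multisets {-\frac{3}{4}, \frac{5}{4}} ; {\frac{5}{6}} match no listed identity.

Key step: x = -\frac{1}{2} and the lower running product (C = -3/8, x = -1/2) is a rising factorial.
Ratio: r(k) = -\frac{1}{2} * (k-\frac{3}{4}) (k+\frac{5}{4}) / [(k+\frac{5}{6}) (k+1)] - rational; roots negated = parameters, x = -\frac{1}{2}, C = -\frac{3}{8}.


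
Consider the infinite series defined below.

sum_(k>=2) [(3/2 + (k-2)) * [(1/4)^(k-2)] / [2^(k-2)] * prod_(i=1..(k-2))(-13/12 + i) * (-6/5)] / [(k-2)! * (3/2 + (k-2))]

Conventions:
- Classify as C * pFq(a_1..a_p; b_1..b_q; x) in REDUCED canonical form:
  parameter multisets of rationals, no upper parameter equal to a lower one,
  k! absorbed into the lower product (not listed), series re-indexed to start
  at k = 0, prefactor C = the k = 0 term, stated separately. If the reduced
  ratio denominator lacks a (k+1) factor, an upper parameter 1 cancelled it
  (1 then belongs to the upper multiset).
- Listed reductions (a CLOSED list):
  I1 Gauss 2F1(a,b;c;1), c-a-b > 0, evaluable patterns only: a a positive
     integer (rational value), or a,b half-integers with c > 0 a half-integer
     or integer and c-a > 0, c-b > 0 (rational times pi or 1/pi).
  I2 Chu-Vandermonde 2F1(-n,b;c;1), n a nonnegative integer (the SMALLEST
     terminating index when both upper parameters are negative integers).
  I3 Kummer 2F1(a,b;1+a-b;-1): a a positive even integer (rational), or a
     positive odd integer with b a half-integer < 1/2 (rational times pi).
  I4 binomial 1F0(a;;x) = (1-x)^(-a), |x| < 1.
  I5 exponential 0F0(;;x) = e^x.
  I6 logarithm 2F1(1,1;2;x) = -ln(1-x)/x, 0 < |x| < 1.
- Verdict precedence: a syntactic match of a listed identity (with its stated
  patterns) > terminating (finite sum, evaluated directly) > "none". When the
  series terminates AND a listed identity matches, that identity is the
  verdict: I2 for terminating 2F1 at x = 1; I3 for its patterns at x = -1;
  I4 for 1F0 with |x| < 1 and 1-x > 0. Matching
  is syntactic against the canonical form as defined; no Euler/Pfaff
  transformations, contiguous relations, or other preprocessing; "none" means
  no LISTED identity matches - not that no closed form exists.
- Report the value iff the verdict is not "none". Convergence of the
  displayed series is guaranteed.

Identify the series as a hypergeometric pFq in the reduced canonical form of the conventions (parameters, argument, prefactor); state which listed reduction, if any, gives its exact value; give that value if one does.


Key observation: t_0 being -6/5, the two k-th powers (C = -6/5, x = 1/8) combine into one argument.
Consecutive-term ratio: r(k) = (1/8) * (k-1/12) / [(k+1)] ; factor over Q: parameters, x = (1/8), and C = -6/5.

The series (x = 1/8) is 1F0: upper {-1/12}, lower {-}, prefactor -6/5. Verdict: this is the binomial series (I4) (the 1F0 binomial series: exponent 1/12, x = 1/8). Exact value: (-6/5) * (7/8)^(1/12).


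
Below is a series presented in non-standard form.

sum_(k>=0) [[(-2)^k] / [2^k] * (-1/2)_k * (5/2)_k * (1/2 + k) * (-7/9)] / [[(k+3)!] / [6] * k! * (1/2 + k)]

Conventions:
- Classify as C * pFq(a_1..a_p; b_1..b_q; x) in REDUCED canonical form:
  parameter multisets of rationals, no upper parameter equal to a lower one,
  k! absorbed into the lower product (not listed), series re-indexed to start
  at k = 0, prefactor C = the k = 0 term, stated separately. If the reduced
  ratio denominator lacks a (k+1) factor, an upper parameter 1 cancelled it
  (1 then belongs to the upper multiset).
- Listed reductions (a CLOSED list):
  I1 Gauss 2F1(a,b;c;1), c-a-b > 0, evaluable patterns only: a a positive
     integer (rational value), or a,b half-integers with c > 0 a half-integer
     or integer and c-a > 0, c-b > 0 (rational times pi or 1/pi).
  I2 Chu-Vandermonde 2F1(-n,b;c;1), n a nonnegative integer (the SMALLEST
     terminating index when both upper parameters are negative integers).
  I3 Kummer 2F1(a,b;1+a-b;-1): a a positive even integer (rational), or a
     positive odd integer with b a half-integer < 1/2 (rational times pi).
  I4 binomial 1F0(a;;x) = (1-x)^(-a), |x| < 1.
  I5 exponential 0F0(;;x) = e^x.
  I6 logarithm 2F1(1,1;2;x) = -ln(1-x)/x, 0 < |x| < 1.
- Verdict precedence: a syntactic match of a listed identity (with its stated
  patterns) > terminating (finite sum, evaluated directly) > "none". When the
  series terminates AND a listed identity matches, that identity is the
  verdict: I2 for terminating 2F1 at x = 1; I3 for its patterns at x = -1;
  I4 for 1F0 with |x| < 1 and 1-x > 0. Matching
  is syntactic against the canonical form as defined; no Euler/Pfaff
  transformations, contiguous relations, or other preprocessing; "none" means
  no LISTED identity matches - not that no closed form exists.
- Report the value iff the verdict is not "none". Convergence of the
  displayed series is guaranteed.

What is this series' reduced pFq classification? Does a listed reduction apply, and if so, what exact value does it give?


Prefactor -7/9, argument -1: 2F1 with upper {-1/2, 5/2} over lower {4}. Verdict: none. Every listed pattern misses the 2F1 form at -1, upper {-1/2, 5/2}.

Structural cue: t_0 = -7/9 here, and the denominator's factorial ratio (prefactor -7/9) is a lower Pochhammer.
Consecutive-term ratio: r(k) = (-1) * (k-1/2) (k+5/2) / [(k+4) (k+1)] - rational; roots negated = parameters, x = (-1), C = -7/9.


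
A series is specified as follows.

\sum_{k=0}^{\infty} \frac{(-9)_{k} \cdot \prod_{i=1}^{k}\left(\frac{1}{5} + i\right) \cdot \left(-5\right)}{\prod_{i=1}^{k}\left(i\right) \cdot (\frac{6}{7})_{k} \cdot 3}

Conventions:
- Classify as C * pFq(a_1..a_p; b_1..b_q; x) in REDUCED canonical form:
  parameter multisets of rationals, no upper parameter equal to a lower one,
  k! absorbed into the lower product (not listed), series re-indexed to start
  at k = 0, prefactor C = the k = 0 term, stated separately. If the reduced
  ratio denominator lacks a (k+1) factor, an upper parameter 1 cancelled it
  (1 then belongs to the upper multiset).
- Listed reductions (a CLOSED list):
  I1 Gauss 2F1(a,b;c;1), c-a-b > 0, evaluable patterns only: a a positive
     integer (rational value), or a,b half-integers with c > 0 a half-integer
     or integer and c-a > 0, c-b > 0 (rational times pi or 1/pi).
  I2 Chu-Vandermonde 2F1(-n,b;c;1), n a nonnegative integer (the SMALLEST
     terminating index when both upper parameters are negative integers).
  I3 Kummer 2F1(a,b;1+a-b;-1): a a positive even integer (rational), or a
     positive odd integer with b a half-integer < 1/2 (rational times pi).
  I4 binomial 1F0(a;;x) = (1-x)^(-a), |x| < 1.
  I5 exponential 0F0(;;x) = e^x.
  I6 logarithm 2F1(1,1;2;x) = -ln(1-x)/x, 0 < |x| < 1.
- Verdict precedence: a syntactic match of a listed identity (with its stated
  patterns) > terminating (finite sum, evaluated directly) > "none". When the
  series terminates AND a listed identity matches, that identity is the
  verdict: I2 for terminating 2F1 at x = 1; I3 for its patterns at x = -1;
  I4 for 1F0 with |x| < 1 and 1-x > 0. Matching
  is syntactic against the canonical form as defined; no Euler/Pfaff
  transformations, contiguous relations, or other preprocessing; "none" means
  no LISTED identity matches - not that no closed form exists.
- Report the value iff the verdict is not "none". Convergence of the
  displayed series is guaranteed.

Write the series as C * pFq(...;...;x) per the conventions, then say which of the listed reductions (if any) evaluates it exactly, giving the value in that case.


Key step: with t_0 = -\frac{5}{3}, the running product (C = -5/3, x = 1) telescopes to a rising factorial.
Consecutive-term ratio: r(k) = 1 * (k-9) (k+\frac{6}{5}) / [(k+\frac{6}{7}) (k+1)] - rational in k. x = 1; t_0 = -\frac{5}{3}; negate the roots.

This is -\frac{5}{3} * 2F1(-9, \frac{6}{5}; \frac{6}{7}; 1) in reduced canonical form. Verdict at x = 1: Chu-Vandermonde (I2) matches (terminating 2F1 at x = 1 with n = 9, b = 6/5, c = \frac{6}{7}). Sum: \frac{27155896496}{796376953125}.


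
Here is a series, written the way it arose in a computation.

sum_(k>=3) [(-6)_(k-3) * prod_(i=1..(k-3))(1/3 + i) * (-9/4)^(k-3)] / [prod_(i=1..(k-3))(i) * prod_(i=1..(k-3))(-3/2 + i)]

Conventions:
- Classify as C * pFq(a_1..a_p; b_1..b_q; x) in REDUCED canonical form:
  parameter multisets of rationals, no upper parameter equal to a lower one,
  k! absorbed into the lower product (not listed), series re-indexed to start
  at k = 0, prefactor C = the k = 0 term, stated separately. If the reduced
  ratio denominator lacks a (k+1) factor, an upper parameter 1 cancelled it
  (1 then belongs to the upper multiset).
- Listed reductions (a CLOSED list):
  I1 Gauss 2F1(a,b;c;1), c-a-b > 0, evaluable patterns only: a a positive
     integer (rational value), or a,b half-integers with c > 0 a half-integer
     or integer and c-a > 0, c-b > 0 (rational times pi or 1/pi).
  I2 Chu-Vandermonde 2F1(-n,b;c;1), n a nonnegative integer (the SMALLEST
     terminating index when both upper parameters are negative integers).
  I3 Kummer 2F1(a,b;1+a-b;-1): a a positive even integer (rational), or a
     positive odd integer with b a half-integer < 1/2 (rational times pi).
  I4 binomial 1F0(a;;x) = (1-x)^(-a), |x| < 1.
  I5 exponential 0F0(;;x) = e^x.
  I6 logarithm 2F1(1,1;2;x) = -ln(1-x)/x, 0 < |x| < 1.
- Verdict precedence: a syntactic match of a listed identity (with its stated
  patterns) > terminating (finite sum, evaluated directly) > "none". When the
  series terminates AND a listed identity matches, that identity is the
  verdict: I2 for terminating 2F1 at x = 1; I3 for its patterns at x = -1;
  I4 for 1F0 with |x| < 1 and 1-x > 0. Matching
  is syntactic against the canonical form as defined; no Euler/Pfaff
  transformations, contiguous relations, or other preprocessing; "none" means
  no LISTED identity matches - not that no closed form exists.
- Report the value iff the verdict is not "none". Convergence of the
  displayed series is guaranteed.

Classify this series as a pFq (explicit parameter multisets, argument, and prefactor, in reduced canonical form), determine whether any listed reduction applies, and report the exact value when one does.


Canonical form: C = 1 times 2F1 with upper {-6, 4/3}, lower {-1/2}, x = -9/4. Verdict: terminating - no listed pattern fits, but -6 in the upper list cuts the series at k = 6; direct evaluation. Value: -128635/2.

Structural cue: t_0 being 1, the lower running product (C = 1, x = -9/4) is a rising factorial.
Term ratio: r(k) = (-9/4) * (k-6) (k+4/3) / [(k-1/2) (k+1)] ; factor over Q: parameters, x = (-9/4), and C = 1.


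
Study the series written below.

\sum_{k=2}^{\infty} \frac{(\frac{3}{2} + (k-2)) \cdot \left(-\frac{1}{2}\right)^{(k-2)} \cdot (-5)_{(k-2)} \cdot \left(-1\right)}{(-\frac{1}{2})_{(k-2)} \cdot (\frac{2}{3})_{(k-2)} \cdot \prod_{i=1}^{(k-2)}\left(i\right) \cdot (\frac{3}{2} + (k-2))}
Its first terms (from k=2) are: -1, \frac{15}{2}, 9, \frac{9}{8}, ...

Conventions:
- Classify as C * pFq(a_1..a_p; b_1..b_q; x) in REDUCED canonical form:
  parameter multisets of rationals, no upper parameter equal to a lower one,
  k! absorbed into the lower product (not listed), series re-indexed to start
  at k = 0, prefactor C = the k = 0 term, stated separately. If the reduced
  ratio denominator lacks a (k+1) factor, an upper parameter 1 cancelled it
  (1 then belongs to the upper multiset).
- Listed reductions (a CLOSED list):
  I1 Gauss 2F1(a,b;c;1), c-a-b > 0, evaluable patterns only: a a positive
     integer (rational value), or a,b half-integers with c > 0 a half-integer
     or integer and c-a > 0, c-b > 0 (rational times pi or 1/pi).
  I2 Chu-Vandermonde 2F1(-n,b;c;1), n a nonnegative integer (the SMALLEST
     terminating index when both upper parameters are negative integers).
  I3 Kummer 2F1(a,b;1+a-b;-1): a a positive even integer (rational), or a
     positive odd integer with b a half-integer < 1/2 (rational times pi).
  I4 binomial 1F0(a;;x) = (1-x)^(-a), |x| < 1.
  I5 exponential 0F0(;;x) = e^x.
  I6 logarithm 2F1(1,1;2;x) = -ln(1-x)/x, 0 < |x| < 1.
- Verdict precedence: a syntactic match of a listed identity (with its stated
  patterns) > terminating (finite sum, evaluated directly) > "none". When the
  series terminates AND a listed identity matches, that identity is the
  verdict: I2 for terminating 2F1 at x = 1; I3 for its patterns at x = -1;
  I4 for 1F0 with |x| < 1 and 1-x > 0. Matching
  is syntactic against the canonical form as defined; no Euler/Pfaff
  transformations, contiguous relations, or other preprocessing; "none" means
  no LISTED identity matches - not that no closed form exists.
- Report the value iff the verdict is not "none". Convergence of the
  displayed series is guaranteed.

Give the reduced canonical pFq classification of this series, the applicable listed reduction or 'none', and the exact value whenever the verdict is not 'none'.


x = -\frac{1}{2} here; the reduced form reads 1F2, upper {-5}, lower {-\frac{1}{2}, \frac{2}{3}}, C = -1. Verdict: terminating - no listed pattern fits, but -5 in the upper list cuts the series at k = 5; direct evaluation. Hence: \frac{7182011}{431200}.

The tell: t_0 = -1 here, and striking the common factor k + 3/2 reduces the term (C = -1, x = -1/2).
Step ratio: r(k) = -\frac{1}{2} * (k-5) / [(k-\frac{1}{2}) (k+\frac{2}{3}) (k+1)] - poly over poly, x = -\frac{1}{2} from leading terms; C = -1 at k = 0.


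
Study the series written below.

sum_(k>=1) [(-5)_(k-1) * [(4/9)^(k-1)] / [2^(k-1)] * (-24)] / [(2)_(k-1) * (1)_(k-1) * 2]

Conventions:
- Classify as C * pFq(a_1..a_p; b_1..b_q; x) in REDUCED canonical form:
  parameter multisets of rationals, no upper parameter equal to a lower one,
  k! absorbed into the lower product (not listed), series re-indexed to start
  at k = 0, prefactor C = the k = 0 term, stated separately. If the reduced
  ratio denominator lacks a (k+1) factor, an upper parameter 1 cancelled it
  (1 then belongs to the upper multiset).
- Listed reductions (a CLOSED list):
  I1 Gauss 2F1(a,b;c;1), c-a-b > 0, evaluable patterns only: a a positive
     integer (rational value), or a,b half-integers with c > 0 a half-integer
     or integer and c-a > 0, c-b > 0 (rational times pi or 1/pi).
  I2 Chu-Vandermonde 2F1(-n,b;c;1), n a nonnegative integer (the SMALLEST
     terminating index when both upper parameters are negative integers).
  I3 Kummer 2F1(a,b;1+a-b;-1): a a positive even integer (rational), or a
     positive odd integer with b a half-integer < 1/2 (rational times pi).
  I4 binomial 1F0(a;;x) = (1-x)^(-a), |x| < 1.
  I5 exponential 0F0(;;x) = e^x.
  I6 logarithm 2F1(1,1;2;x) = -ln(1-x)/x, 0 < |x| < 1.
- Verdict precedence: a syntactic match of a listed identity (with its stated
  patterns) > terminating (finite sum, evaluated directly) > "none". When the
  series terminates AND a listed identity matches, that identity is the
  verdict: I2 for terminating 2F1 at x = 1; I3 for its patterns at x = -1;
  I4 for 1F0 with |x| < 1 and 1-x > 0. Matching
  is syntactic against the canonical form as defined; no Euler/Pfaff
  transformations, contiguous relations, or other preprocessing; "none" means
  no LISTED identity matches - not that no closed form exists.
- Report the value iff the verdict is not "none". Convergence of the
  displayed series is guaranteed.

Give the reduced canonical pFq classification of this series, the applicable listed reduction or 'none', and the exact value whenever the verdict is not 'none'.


Classification (C = -12): 1F1 with upper {-5}, lower {2}, argument x = 2/9. Verdict: terminating - upper parameter -5 makes this a finite sum (last index 5), evaluated exactly. Its exact value is -5551192/885735.

Structural cue: x = (2/9) and the constant factors (C = -12, x = 2/9) combine into one prefactor.
Step ratio: r(k) = (2/9) * (k-5) / [(k+2) (k+1)] - rational in k, leading ratio (2/9); with t_0 = -12, classification follows.


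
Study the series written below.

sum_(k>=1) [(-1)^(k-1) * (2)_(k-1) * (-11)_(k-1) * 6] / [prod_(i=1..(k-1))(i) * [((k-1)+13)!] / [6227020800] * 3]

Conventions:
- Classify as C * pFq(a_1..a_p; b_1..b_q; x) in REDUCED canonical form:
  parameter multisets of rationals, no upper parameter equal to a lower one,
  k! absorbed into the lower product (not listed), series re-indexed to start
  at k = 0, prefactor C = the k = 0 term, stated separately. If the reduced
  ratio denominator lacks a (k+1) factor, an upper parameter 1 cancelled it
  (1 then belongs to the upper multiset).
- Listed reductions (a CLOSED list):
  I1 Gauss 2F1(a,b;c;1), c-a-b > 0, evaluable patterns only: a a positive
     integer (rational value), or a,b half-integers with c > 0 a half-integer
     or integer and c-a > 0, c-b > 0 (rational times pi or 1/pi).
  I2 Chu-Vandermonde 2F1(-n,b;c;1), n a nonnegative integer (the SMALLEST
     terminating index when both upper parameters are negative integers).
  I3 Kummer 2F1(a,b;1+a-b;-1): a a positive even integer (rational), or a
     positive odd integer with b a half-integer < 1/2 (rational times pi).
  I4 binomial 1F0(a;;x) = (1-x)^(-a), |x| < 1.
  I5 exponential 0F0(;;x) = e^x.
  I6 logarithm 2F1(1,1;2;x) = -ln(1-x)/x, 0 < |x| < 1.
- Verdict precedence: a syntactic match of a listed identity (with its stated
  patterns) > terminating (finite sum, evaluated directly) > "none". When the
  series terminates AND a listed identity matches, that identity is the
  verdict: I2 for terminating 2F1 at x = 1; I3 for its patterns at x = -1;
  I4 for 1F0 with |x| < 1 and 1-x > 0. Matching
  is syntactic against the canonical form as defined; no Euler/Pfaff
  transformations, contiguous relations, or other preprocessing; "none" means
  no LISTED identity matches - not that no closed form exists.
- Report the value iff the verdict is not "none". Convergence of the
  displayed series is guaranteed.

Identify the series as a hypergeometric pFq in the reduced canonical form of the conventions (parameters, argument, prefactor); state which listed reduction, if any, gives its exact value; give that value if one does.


Prefactor 2, argument -1: 2F1 with upper {-11, 2} over lower {14}. Verdict: the Kummer evaluation I3 matches (x = -1; c = 14 equals 1+a-b for upper {-11, 2}: listed pattern). Exact value: 13.

Key step: with t_0 = 2, the product of the first k integers (prefactor 2) is k!.
Step ratio: r(k) = (-1) * (k-11) (k+2) / [(k+14) (k+1)] - rational in k, leading ratio (-1); with t_0 = 2, classification follows.


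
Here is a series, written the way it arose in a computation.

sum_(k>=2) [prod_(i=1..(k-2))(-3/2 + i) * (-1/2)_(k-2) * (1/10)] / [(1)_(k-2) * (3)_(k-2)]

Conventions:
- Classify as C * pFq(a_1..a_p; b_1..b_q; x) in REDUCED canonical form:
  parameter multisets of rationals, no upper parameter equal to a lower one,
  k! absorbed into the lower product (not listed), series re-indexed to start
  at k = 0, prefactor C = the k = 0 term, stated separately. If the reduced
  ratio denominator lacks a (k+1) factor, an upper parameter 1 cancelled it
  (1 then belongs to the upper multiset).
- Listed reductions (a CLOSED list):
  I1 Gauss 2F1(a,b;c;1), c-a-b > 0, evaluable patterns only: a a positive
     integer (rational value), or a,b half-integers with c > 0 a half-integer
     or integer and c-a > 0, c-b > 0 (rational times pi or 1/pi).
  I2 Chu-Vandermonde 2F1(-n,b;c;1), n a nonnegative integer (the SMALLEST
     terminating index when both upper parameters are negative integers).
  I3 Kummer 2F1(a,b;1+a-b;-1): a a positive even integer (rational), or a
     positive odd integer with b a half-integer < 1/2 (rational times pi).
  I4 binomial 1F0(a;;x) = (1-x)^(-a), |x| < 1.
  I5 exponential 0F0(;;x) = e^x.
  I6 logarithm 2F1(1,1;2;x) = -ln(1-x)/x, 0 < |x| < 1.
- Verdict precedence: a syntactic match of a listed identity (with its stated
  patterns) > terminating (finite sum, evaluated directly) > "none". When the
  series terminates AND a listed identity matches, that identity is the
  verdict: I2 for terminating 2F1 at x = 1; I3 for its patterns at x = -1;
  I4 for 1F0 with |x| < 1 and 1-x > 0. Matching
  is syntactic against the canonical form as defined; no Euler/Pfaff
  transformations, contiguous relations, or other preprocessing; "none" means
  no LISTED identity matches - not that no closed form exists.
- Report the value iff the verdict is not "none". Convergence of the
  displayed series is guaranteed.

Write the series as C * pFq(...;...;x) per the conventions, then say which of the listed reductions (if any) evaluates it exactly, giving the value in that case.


At argument 1: a 2F1 with upper {-1/2, -1/2}, lower {3}, scaled by C = 1/10. Verdict: the half-integer Gauss pattern (I1) fires (x = 1; upper {-1/2, -1/2} half-integers, c = 3 in the evaluable pattern). Sum: (128/375) / pi.

First insight: t_0 = 1/10 here, and (1)_k (C = 1/10) is k! itself.
Term ratio: r(k) = 1 * (k-1/2) (k-1/2) / [(k+3) (k+1)] ; factor over Q: parameters, x = 1, and C = 1/10.
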